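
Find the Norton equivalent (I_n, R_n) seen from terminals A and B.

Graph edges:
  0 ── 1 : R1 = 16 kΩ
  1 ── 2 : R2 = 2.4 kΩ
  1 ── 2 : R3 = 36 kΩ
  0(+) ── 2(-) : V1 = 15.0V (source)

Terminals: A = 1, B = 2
Find the Thévenin equivalent first; then I_n = V_th/R_th and R_n = R_th.
Step 1 — V_th is the open-circuit voltage V_A - V_B (nothing connected across the terminals).
Nodal analysis, taking node 2 as the 0 V reference.
Source V1 fixes V_0 = 15 V.
KCL at each unknown node (sum of currents leaving = 0; resistances in Ω):
  Node 1: (V_1 - 15)/16000 + (V_1 - 0)/2400 + (V_1 - 0)/36000 = 0
Collecting terms: 0.0005069 × V_1 = 0.0009375  =>  V_1 = 1.849 V
V_th = V_1 - V_2 = 1.849 - 0 = 1.849 V
Step 2 — R_th: zero the source — replace V1 by a short circuit (node 2 merges into node 0) — and find the resistance seen between A (node 1) and B (node 0).
Reduce the network between node 1 (A) and node 0 (B) by series/parallel combination:
  Rp1 = R1 ‖ R2 ‖ R3 (parallel, all between nodes 0 and 1) = 1/(1/16000 + 1/2400 + 1/36000) = 1973 Ω
R_th = 1.973 kΩ
I_n = V_th/R_th = 1.849/1973 = 0.0009375 A, and R_n = R_th = 1.973 kΩ

Final answer: I_n = 0.0009375 A, R_n = 1.973 kΩ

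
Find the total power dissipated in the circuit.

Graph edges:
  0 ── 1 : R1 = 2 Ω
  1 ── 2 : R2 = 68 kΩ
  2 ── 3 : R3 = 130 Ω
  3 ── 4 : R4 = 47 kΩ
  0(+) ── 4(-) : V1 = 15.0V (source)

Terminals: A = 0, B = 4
Nodal analysis, taking node 4 as the 0 V reference.
Source V1 fixes V_0 = 15 V.
KCL at each unknown node (sum of currents leaving = 0; resistances in Ω):
  Node 1: (V_1 - 15)/2 + (V_1 - V_2)/68000 = 0
  Node 2: (V_2 - V_1)/68000 + (V_2 - V_3)/130 = 0
  Node 3: (V_3 - V_2)/130 + (V_3 - 0)/47000 = 0
Collecting terms (coefficients in siemens):
  0.5·V_1 - 0.00001471·V_2 = 7.5
  0.007707·V_2 - 0.00001471·V_1 - 0.007692·V_3 = 0
  0.007714·V_3 - 0.007692·V_2 = 0
Solving these 3 simultaneous equations (Gaussian elimination) gives:
  V_1 = 15 V, V_2 = 6.14 V, V_3 = 6.123 V
Power in each resistor, P = (ΔV)²/R:
  P_R1 = (15 - 15)²/2 = 0.00000003395 W
  P_R2 = (15 - 6.14)²/68000 = 0.001154 W
  P_R3 = (6.14 - 6.123)²/130 = 0.000002207 W
  P_R4 = (6.123 - 0)²/47000 = 0.0007978 W
P_total = P_R1 + P_R2 + P_R3 + P_R4 = 0.001954 W

Final answer: 0.001954 W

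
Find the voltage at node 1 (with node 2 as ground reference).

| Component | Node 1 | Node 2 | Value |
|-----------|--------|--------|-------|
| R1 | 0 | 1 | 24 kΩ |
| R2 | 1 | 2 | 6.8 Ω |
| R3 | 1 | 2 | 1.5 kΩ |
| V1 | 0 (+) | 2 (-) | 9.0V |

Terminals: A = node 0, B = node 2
Nodal analysis, taking node 2 as the 0 V reference.
Source V1 fixes V_0 = 9 V.
KCL at each unknown node (sum of currents leaving = 0; resistances in Ω):
  Node 1: (V_1 - 9)/24000 + (V_1 - 0)/6.8 + (V_1 - 0)/1500 = 0
Collecting terms: 0.1478 × V_1 = 0.000375  =>  V_1 = 0.002538 V
The requested potential is V_1 = 0.002538 V.

Final answer: V_1 = 0.002538 V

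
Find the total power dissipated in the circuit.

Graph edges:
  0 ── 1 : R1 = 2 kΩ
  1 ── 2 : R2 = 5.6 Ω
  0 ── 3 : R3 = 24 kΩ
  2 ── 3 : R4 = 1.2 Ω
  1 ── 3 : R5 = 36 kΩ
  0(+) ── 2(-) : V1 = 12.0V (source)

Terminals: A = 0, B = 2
Nodal analysis, taking node 2 as the 0 V reference.
Source V1 fixes V_0 = 12 V.
KCL at each unknown node (sum of currents leaving = 0; resistances in Ω):
  Node 1: (V_1 - 12)/2000 + (V_1 - 0)/5.6 + (V_1 - V_3)/36000 = 0
  Node 3: (V_3 - 12)/24000 + (V_3 - 0)/1.2 + (V_3 - V_1)/36000 = 0
Collecting terms (coefficients in siemens):
  0.1791·V_1 - 0.00002778·V_3 = 0.006
  0.8334·V_3 - 0.00002778·V_1 = 0.0005
Determinant D = (0.1791)(0.8334) - (-0.00002778)(-0.00002778) = 0.1493
V_1 = [(0.006)(0.8334) - (-0.00002778)(0.0005)]/D = 0.0335 V
V_3 = [(0.1791)(0.0005) - (0.006)(-0.00002778)]/D = 0.0006011 V
Power in each resistor, P = (ΔV)²/R:
  P_R1 = (12 - 0.0335)²/2000 = 0.0716 W
  P_R2 = (0.0335 - 0)²/5.6 = 0.0002004 W
  P_R3 = (12 - 0.0006011)²/24000 = 0.005999 W
  P_R4 = (0 - 0.0006011)²/1.2 = 0.0000003011 W
  P_R5 = (0.0335 - 0.0006011)²/36000 = 0.00000003007 W
P_total = P_R1 + P_R2 + P_R3 + P_R4 + P_R5 = 0.0778 W

Final answer: 0.0778 W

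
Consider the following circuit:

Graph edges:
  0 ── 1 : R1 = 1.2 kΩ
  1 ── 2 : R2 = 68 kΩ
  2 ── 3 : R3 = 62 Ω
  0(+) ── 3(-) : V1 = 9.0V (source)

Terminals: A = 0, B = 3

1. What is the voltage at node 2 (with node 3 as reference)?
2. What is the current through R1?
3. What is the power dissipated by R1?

Nodal analysis, taking node 3 as the 0 V reference.
Source V1 fixes V_0 = 9 V.
KCL at each unknown node (sum of currents leaving = 0; resistances in Ω):
  Node 1: (V_1 - 9)/1200 + (V_1 - V_2)/68000 = 0
  Node 2: (V_2 - V_1)/68000 + (V_2 - 0)/62 = 0
Collecting terms (coefficients in siemens):
  0.000848·V_1 - 0.00001471·V_2 = 0.0075
  0.01614·V_2 - 0.00001471·V_1 = 0
Determinant D = (0.000848)(0.01614) - (-0.00001471)(-0.00001471) = 0.00001369
V_1 = [(0.0075)(0.01614) - (-0.00001471)(0)]/D = 8.844 V
V_2 = [(0.000848)(0) - (0.0075)(-0.00001471)]/D = 0.008056 V
Part 1:
  Read off the nodal solution: V_2 = 0.008056 V
Part 2:
  I_R1 = (V_0 - V_1)/R1 = (9 - 8.844)/1200 = 0.0001299 A
  Magnitude: I_R1 = 0.0001299 A
Part 3:
  I_R1 = (V_0 - V_1)/R1 = (9 - 8.844)/1200 = 0.0001299 A
  P_R1 = I_R1² × R1 = (0.0001299)² × 1200 = 0.00002026 W

Final answers:
1. V_2 = 0.008056 V
2. I_R1 = 0.0001299 A
3. P_R1 = 2.026e-05 W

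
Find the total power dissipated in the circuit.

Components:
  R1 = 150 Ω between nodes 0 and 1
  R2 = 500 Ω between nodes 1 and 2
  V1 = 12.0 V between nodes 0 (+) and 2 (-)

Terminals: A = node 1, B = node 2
Nodal analysis, taking node 2 as the 0 V reference.
Source V1 fixes V_0 = 12 V.
KCL at each unknown node (sum of currents leaving = 0; resistances in Ω):
  Node 1: (V_1 - 12)/150 + (V_1 - 0)/500 = 0
Collecting terms: 0.008667 × V_1 = 0.08  =>  V_1 = 9.231 V
Power in each resistor, P = (ΔV)²/R:
  P_R1 = (12 - 9.231)²/150 = 0.05112 W
  P_R2 = (9.231 - 0)²/500 = 0.1704 W
P_total = P_R1 + P_R2 = 0.2215 W

Final answer: 0.2215 W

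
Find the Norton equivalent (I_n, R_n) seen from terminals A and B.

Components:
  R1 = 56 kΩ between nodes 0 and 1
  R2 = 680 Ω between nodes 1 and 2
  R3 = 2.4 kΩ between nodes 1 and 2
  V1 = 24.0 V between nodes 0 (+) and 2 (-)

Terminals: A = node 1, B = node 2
Find the Thévenin equivalent first; then I_n = V_th/R_th and R_n = R_th.
Step 1 — V_th is the open-circuit voltage V_A - V_B (nothing connected across the terminals).
Nodal analysis, taking node 2 as the 0 V reference.
Source V1 fixes V_0 = 24 V.
KCL at each unknown node (sum of currents leaving = 0; resistances in Ω):
  Node 1: (V_1 - 24)/56000 + (V_1 - 0)/680 + (V_1 - 0)/2400 = 0
Collecting terms: 0.001905 × V_1 = 0.0004286  =>  V_1 = 0.225 V
V_th = V_1 - V_2 = 0.225 - 0 = 0.225 V
Step 2 — R_th: zero the source — replace V1 by a short circuit (node 2 merges into node 0) — and find the resistance seen between A (node 1) and B (node 0).
Reduce the network between node 1 (A) and node 0 (B) by series/parallel combination:
  Rp1 = R1 ‖ R2 ‖ R3 (parallel, all between nodes 0 and 1) = 1/(1/56000 + 1/680 + 1/2400) = 524.9 Ω
R_th = 524.9 Ω
I_n = V_th/R_th = 0.225/524.9 = 0.0004286 A, and R_n = R_th = 524.9 Ω

Final answer: I_n = 0.0004286 A, R_n = 524.9 Ω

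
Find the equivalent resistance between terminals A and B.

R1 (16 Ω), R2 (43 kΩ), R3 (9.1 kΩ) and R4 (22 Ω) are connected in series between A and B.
Reduce the network between node 0 (A) and node 4 (B) by series/parallel combination:
  Rs1 = R1 + R2 (series, joined only at node 1) = 16 + 43000 = 43020 Ω
  Rs2 = R3 + Rs1 (series, joined only at node 2) = 9100 + 43020 = 52120 Ω
  Rs3 = R4 + Rs2 (series, joined only at node 3) = 22 + 52120 = 52140 Ω
R_eq = 52.14 kΩ

Final answer: 52.14 kΩ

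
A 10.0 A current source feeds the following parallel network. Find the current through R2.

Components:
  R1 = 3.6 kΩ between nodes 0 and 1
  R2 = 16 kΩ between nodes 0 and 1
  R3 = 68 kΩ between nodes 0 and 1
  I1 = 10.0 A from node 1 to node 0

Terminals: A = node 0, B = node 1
All resistors sit directly between nodes 0 and 1, so they are in parallel and share one voltage V; the full source current 10 A splits among them.
1/R_par = 1/3600 + 1/16000 + 1/68000 = 0.000355 S  =>  R_par = 2817 Ω
V = I × R_par = 10 × 2817 = 28170 V
I_R2 = V/R2 = 28170/16000 = 1.761 A

Final answer: 1.761 A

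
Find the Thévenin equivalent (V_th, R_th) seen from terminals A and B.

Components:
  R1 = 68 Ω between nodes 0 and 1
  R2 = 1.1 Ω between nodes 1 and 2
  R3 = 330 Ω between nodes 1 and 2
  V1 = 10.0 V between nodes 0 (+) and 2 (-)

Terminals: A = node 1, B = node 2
Step 1 — V_th is the open-circuit voltage V_A - V_B (nothing connected across the terminals).
Nodal analysis, taking node 2 as the 0 V reference.
Source V1 fixes V_0 = 10 V.
KCL at each unknown node (sum of currents leaving = 0; resistances in Ω):
  Node 1: (V_1 - 10)/68 + (V_1 - 0)/1.1 + (V_1 - 0)/330 = 0
Collecting terms: 0.9268 × V_1 = 0.1471  =>  V_1 = 0.1587 V
V_th = V_1 - V_2 = 0.1587 - 0 = 0.1587 V
Step 2 — R_th: zero the source — replace V1 by a short circuit (node 2 merges into node 0) — and find the resistance seen between A (node 1) and B (node 0).
Reduce the network between node 1 (A) and node 0 (B) by series/parallel combination:
  Rp1 = R1 ‖ R2 ‖ R3 (parallel, all between nodes 0 and 1) = 1/(1/68 + 1/1.1 + 1/330) = 1.079 Ω
R_th = 1.079 Ω

Final answer: V_th = 0.1587 V, R_th = 1.079 Ω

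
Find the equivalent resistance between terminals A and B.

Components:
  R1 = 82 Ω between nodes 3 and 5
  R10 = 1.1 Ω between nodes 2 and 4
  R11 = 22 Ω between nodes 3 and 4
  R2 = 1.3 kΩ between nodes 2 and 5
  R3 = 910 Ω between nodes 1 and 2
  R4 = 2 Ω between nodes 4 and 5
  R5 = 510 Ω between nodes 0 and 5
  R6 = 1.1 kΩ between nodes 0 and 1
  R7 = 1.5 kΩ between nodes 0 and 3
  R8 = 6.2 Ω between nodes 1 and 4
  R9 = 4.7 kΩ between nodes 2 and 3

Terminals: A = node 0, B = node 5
The network is not a plain series/parallel combination. Inject a 1 A test current into terminal A (node 0) and return it from terminal B (node 5); then R_eq = V_A / (1 A).
Nodal analysis, taking node 5 as the 0 V reference.
Current source I_test pushes 1 A into node 0 and draws it out of node 5.
KCL at each unknown node (sum of currents leaving = 0; resistances in Ω):
  Node 0: (V_0 - 0)/510 + (V_0 - V_1)/1100 + (V_0 - V_3)/1500 - 1 = 0
  Node 1: (V_1 - V_0)/1100 + (V_1 - V_2)/910 + (V_1 - V_4)/6.2 = 0
  Node 2: (V_2 - V_1)/910 + (V_2 - 0)/1300 + (V_2 - V_3)/4700 + (V_2 - V_4)/1.1 = 0
  Node 3: (V_3 - V_0)/1500 + (V_3 - V_2)/4700 + (V_3 - 0)/82 + (V_3 - V_4)/22 = 0
  Node 4: (V_4 - V_1)/6.2 + (V_4 - V_2)/1.1 + (V_4 - V_3)/22 + (V_4 - 0)/2 = 0
Collecting terms (coefficients in siemens):
  0.003537·V_0 - 0.0009091·V_1 - 0.0006667·V_3 = 1
  0.1633·V_1 - 0.0009091·V_0 - 0.001099·V_2 - 0.1613·V_4 = 0
  0.9112·V_2 - 0.001099·V_1 - 0.0002128·V_3 - 0.9091·V_4 = 0
  0.05853·V_3 - 0.0006667·V_0 - 0.0002128·V_2 - 0.04545·V_4 = 0
  1.616·V_4 - 0.1613·V_1 - 0.9091·V_2 - 0.04545·V_3 = 0
Solving these 5 simultaneous equations (Gaussian elimination) gives:
  V_0 = 284.1 V, V_1 = 2.368 V, V_2 = 0.7927 V, V_3 = 3.853 V
  V_4 = 0.7907 V
R_eq = V_0 / 1 A = 284.1 Ω

Final answer: 284.1 Ω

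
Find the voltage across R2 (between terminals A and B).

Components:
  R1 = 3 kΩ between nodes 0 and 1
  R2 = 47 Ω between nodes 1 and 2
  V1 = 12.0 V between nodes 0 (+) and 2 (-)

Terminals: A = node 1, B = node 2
R1 and R2 are in series across V1 (node 0 → node 1 → node 2), and the output A–B is taken across R2, so this is a voltage divider.
Series current: I = V1/(R1 + R2) = 12/(3000 + 47) = 12/3047 = 0.003938 A
V_R2 = I × R2 = V1 × R2/(R1 + R2) = 12 × 47/3047 = 0.1851 V

Final answer: 0.1851 V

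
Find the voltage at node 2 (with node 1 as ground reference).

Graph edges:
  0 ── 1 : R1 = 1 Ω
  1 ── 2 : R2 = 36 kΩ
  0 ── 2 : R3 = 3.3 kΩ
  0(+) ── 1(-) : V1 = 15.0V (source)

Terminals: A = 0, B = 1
Nodal analysis, taking node 1 as the 0 V reference.
Source V1 fixes V_0 = 15 V.
KCL at each unknown node (sum of currents leaving = 0; resistances in Ω):
  Node 2: (V_2 - 0)/36000 + (V_2 - 15)/3300 = 0
Collecting terms: 0.0003308 × V_2 = 0.004545  =>  V_2 = 13.74 V
The requested potential is V_2 = 13.74 V.

Final answer: V_2 = 13.74 V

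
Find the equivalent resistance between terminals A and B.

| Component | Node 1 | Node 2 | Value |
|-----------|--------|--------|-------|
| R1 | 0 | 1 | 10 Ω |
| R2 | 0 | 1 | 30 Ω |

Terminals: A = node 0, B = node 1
Reduce the network between node 0 (A) and node 1 (B) by series/parallel combination:
  Rp1 = R1 ‖ R2 (parallel, both between nodes 0 and 1) = 1/(1/10 + 1/30) = 7.5 Ω
R_eq = 7.5 Ω

Final answer: 7.5 Ω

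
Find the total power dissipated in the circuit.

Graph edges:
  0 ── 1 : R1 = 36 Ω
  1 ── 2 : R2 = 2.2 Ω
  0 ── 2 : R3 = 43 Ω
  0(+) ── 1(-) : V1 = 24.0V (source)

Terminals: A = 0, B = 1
Nodal analysis, taking node 1 as the 0 V reference.
Source V1 fixes V_0 = 24 V.
KCL at each unknown node (sum of currents leaving = 0; resistances in Ω):
  Node 2: (V_2 - 0)/2.2 + (V_2 - 24)/43 = 0
Collecting terms: 0.4778 × V_2 = 0.5581  =>  V_2 = 1.168 V
Power in each resistor, P = (ΔV)²/R:
  P_R1 = (24 - 0)²/36 = 16 W
  P_R2 = (0 - 1.168)²/2.2 = 0.6203 W
  P_R3 = (24 - 1.168)²/43 = 12.12 W
P_total = P_R1 + P_R2 + P_R3 = 28.74 W

Final answer: 28.74 W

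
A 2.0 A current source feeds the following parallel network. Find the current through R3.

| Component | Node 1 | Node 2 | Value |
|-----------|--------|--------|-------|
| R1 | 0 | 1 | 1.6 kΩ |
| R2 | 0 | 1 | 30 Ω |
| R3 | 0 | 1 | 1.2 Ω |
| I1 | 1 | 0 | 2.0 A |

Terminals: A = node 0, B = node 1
All resistors sit directly between nodes 0 and 1, so they are in parallel and share one voltage V; the full source current 2 A splits among them.
1/R_par = 1/1600 + 1/30 + 1/1.2 = 0.8673 S  =>  R_par = 1.153 Ω
V = I × R_par = 2 × 1.153 = 2.306 V
I_R3 = V/R3 = 2.306/1.2 = 1.922 A

Final answer: 1.922 A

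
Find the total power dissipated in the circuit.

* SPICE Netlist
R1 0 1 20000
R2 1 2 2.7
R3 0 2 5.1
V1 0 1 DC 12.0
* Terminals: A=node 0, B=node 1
Nodal analysis, taking node 1 as the 0 V reference.
Source V1 fixes V_0 = 12 V.
KCL at each unknown node (sum of currents leaving = 0; resistances in Ω):
  Node 2: (V_2 - 0)/2.7 + (V_2 - 12)/5.1 = 0
Collecting terms: 0.5664 × V_2 = 2.353  =>  V_2 = 4.154 V
Power in each resistor, P = (ΔV)²/R:
  P_R1 = (12 - 0)²/20000 = 0.0072 W
  P_R2 = (0 - 4.154)²/2.7 = 6.391 W
  P_R3 = (12 - 4.154)²/5.1 = 12.07 W
P_total = P_R1 + P_R2 + P_R3 = 18.47 W

Final answer: 18.47 W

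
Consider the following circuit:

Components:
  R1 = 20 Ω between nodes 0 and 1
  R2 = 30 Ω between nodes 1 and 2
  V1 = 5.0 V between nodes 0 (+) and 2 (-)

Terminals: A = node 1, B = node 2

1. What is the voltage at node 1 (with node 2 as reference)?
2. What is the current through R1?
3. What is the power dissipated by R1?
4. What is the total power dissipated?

Nodal analysis, taking node 2 as the 0 V reference.
Source V1 fixes V_0 = 5 V.
KCL at each unknown node (sum of currents leaving = 0; resistances in Ω):
  Node 1: (V_1 - 5)/20 + (V_1 - 0)/30 = 0
Collecting terms: 0.08333 × V_1 = 0.25  =>  V_1 = 3 V
Part 1:
  Read off the nodal solution: V_1 = 3 V
Part 2:
  I_R1 = (V_0 - V_1)/R1 = (5 - 3)/20 = 0.1 A
  Magnitude: I_R1 = 0.1 A
Part 3:
  I_R1 = (V_0 - V_1)/R1 = (5 - 3)/20 = 0.1 A
  P_R1 = I_R1² × R1 = (0.1)² × 20 = 0.2 W
Part 4:
  Power in each resistor, P = (ΔV)²/R:
    P_R1 = (5 - 3)²/20 = 0.2 W
    P_R2 = (3 - 0)²/30 = 0.3 W
  P_total = P_R1 + P_R2 = 0.5 W

Final answers:
1. V_1 = 3 V
2. I_R1 = 0.1 A
3. P_R1 = 0.2 W
4. P_total = 0.5 W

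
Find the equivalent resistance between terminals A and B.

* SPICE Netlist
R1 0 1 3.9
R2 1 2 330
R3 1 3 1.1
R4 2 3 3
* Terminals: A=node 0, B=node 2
Reduce the network between node 0 (A) and node 2 (B) by series/parallel combination:
  Rs1 = R3 + R4 (series, joined only at node 3) = 1.1 + 3 = 4.1 Ω
  Rp1 = R2 ‖ Rs1 (parallel, both between nodes 1 and 2) = 1/(1/330 + 1/4.1) = 4.05 Ω
  Rs2 = R1 + Rp1 (series, joined only at node 1) = 3.9 + 4.05 = 7.95 Ω
R_eq = 7.95 Ω

Final answer: 7.95 Ω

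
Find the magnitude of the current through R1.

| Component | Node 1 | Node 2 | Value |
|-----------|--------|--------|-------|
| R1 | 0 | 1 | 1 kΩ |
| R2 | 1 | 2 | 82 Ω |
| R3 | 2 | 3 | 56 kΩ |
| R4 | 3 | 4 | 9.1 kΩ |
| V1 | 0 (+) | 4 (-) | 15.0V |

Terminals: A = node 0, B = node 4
Nodal analysis, taking node 4 as the 0 V reference.
Source V1 fixes V_0 = 15 V.
KCL at each unknown node (sum of currents leaving = 0; resistances in Ω):
  Node 1: (V_1 - 15)/1000 + (V_1 - V_2)/82 = 0
  Node 2: (V_2 - V_1)/82 + (V_2 - V_3)/56000 = 0
  Node 3: (V_3 - V_2)/56000 + (V_3 - 0)/9100 = 0
Collecting terms (coefficients in siemens):
  0.0132·V_1 - 0.0122·V_2 = 0.015
  0.01221·V_2 - 0.0122·V_1 - 0.00001786·V_3 = 0
  0.0001277·V_3 - 0.00001786·V_2 = 0
Solving these 3 simultaneous equations (Gaussian elimination) gives:
  V_1 = 14.77 V, V_2 = 14.75 V, V_3 = 2.062 V
I_R1 = (V_0 - V_1)/R1 = (15 - 14.77)/1000 = 0.0002266 A
|I_R1| = 0.0002266 A

Final answer: |I_R1| = 0.0002266 A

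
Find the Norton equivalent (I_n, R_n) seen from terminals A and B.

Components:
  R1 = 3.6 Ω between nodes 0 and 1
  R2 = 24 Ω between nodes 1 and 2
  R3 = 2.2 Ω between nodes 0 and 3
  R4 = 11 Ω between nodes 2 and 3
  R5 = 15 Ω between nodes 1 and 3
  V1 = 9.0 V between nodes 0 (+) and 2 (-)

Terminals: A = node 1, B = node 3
Find the Thévenin equivalent first; then I_n = V_th/R_th and R_n = R_th.
Step 1 — V_th is the open-circuit voltage V_A - V_B (nothing connected across the terminals).
Nodal analysis, taking node 2 as the 0 V reference.
Source V1 fixes V_0 = 9 V.
KCL at each unknown node (sum of currents leaving = 0; resistances in Ω):
  Node 1: (V_1 - 9)/3.6 + (V_1 - 0)/24 + (V_1 - V_3)/15 = 0
  Node 3: (V_3 - 9)/2.2 + (V_3 - 0)/11 + (V_3 - V_1)/15 = 0
Collecting terms (coefficients in siemens):
  0.3861·V_1 - 0.06667·V_3 = 2.5
  0.6121·V_3 - 0.06667·V_1 = 4.091
Determinant D = (0.3861)(0.6121) - (-0.06667)(-0.06667) = 0.2319
V_1 = [(2.5)(0.6121) - (-0.06667)(4.091)]/D = 7.775 V
V_3 = [(0.3861)(4.091) - (2.5)(-0.06667)]/D = 7.53 V
V_th = V_1 - V_3 = 7.775 - 7.53 = 0.245 V
Step 2 — R_th: zero the source — replace V1 by a short circuit (node 2 merges into node 0) — and find the resistance seen between A (node 1) and B (node 3).
Reduce the network between node 1 (A) and node 3 (B) by series/parallel combination:
  Rp1 = R1 ‖ R2 (parallel, both between nodes 0 and 1) = 1/(1/3.6 + 1/24) = 3.13 Ω
  Rp2 = R3 ‖ R4 (parallel, both between nodes 0 and 3) = 1/(1/2.2 + 1/11) = 1.833 Ω
  Rs1 = Rp1 + Rp2 (series, joined only at node 0) = 3.13 + 1.833 = 4.964 Ω
  Rp3 = R5 ‖ Rs1 (parallel, both between nodes 1 and 3) = 1/(1/15 + 1/4.964) = 3.73 Ω
R_th = 3.73 Ω
I_n = V_th/R_th = 0.245/3.73 = 0.06569 A, and R_n = R_th = 3.73 Ω

Final answer: I_n = 0.06569 A, R_n = 3.73 Ω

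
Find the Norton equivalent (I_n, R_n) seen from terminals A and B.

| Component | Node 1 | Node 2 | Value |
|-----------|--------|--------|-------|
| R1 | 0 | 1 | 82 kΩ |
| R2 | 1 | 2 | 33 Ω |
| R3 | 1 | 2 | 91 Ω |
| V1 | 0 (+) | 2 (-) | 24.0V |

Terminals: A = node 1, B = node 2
Find the Thévenin equivalent first; then I_n = V_th/R_th and R_n = R_th.
Step 1 — V_th is the open-circuit voltage V_A - V_B (nothing connected across the terminals).
Nodal analysis, taking node 2 as the 0 V reference.
Source V1 fixes V_0 = 24 V.
KCL at each unknown node (sum of currents leaving = 0; resistances in Ω):
  Node 1: (V_1 - 24)/82000 + (V_1 - 0)/33 + (V_1 - 0)/91 = 0
Collecting terms: 0.0413 × V_1 = 0.0002927  =>  V_1 = 0.007086 V
V_th = V_1 - V_2 = 0.007086 - 0 = 0.007086 V
Step 2 — R_th: zero the source — replace V1 by a short circuit (node 2 merges into node 0) — and find the resistance seen between A (node 1) and B (node 0).
Reduce the network between node 1 (A) and node 0 (B) by series/parallel combination:
  Rp1 = R1 ‖ R2 ‖ R3 (parallel, all between nodes 0 and 1) = 1/(1/82000 + 1/33 + 1/91) = 24.21 Ω
R_th = 24.21 Ω
I_n = V_th/R_th = 0.007086/24.21 = 0.0002927 A, and R_n = R_th = 24.21 Ω

Final answer: I_n = 0.0002927 A, R_n = 24.21 Ω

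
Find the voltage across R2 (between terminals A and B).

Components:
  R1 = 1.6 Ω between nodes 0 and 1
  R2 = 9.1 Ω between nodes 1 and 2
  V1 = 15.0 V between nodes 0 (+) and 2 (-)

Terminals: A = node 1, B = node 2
R1 and R2 are in series across V1 (node 0 → node 1 → node 2), and the output A–B is taken across R2, so this is a voltage divider.
Series current: I = V1/(R1 + R2) = 15/(1.6 + 9.1) = 15/10.7 = 1.402 A
V_R2 = I × R2 = V1 × R2/(R1 + R2) = 15 × 9.1/10.7 = 12.76 V

Final answer: 12.76 V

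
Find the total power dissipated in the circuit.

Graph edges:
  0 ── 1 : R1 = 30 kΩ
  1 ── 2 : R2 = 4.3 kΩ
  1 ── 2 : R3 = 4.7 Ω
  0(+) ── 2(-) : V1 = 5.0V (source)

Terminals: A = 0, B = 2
Nodal analysis, taking node 2 as the 0 V reference.
Source V1 fixes V_0 = 5 V.
KCL at each unknown node (sum of currents leaving = 0; resistances in Ω):
  Node 1: (V_1 - 5)/30000 + (V_1 - 0)/4300 + (V_1 - 0)/4.7 = 0
Collecting terms: 0.213 × V_1 = 0.0001667  =>  V_1 = 0.0007824 V
Power in each resistor, P = (ΔV)²/R:
  P_R1 = (5 - 0.0007824)²/30000 = 0.0008331 W
  P_R2 = (0.0007824 - 0)²/4300 = 0.0000000001423 W
  P_R3 = (0.0007824 - 0)²/4.7 = 0.0000001302 W
P_total = P_R1 + P_R2 + P_R3 = 0.0008332 W

Final answer: 0.0008332 W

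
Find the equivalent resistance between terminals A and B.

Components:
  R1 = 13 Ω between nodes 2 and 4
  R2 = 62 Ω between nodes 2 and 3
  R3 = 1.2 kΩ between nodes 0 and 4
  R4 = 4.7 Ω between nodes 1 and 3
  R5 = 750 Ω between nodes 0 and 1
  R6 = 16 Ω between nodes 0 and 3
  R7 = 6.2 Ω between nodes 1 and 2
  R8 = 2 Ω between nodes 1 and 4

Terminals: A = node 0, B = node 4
The network is not a plain series/parallel combination. Inject a 1 A test current into terminal A (node 0) and return it from terminal B (node 4); then R_eq = V_A / (1 A).
Nodal analysis, taking node 4 as the 0 V reference.
Current source I_test pushes 1 A into node 0 and draws it out of node 4.
KCL at each unknown node (sum of currents leaving = 0; resistances in Ω):
  Node 0: (V_0 - 0)/1200 + (V_0 - V_1)/750 + (V_0 - V_3)/16 - 1 = 0
  Node 1: (V_1 - V_0)/750 + (V_1 - V_3)/4.7 + (V_1 - V_2)/6.2 + (V_1 - 0)/2 = 0
  Node 2: (V_2 - V_1)/6.2 + (V_2 - 0)/13 + (V_2 - V_3)/62 = 0
  Node 3: (V_3 - V_0)/16 + (V_3 - V_1)/4.7 + (V_3 - V_2)/62 = 0
Collecting terms (coefficients in siemens):
  0.06467·V_0 - 0.001333·V_1 - 0.0625·V_3 = 1
  0.8754·V_1 - 0.001333·V_0 - 0.1613·V_2 - 0.2128·V_3 = 0
  0.2543·V_2 - 0.1613·V_1 - 0.01613·V_3 = 0
  0.2914·V_3 - 0.0625·V_0 - 0.2128·V_1 - 0.01613·V_2 = 0
Solving these 4 simultaneous equations (Gaussian elimination) gives:
  V_0 = 21.2 V, V_1 = 1.738 V, V_2 = 1.476 V, V_3 = 5.897 V
R_eq = V_0 / 1 A = 21.2 Ω

Final answer: 21.2 Ω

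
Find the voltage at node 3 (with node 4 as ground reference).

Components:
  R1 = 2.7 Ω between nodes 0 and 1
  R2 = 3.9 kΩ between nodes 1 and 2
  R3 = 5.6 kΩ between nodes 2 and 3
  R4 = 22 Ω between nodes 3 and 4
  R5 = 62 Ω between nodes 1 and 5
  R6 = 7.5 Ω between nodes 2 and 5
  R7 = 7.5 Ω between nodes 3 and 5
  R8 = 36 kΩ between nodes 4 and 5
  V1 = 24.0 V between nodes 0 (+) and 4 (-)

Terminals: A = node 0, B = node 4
Nodal analysis, taking node 4 as the 0 V reference.
Source V1 fixes V_0 = 24 V.
KCL at each unknown node (sum of currents leaving = 0; resistances in Ω):
  Node 1: (V_1 - 24)/2.7 + (V_1 - V_2)/3900 + (V_1 - V_5)/62 = 0
  Node 2: (V_2 - V_1)/3900 + (V_2 - V_3)/5600 + (V_2 - V_5)/7.5 = 0
  Node 3: (V_3 - V_2)/5600 + (V_3 - 0)/22 + (V_3 - V_5)/7.5 = 0
  Node 5: (V_5 - V_1)/62 + (V_5 - V_2)/7.5 + (V_5 - V_3)/7.5 + (V_5 - 0)/36000 = 0
Collecting terms (coefficients in siemens):
  0.3868·V_1 - 0.0002564·V_2 - 0.01613·V_5 = 8.889
  0.1338·V_2 - 0.0002564·V_1 - 0.0001786·V_3 - 0.1333·V_5 = 0
  0.179·V_3 - 0.0001786·V_2 - 0.1333·V_5 = 0
  0.2828·V_5 - 0.01613·V_1 - 0.1333·V_2 - 0.1333·V_3 = 0
Solving these 4 simultaneous equations (Gaussian elimination) gives:
  V_1 = 23.3 V, V_2 = 7.616 V, V_3 = 5.661 V, V_5 = 7.588 V
The requested potential is V_3 = 5.661 V.

Final answer: V_3 = 5.661 V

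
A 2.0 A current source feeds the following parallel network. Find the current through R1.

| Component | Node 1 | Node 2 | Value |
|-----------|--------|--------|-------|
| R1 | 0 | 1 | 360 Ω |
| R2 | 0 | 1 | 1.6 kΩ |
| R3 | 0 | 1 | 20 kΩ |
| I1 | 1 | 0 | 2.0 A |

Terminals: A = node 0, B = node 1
All resistors sit directly between nodes 0 and 1, so they are in parallel and share one voltage V; the full source current 2 A splits among them.
1/R_par = 1/360 + 1/1600 + 1/20000 = 0.003453 S  =>  R_par = 289.6 Ω
V = I × R_par = 2 × 289.6 = 579.2 V
I_R1 = V/R1 = 579.2/360 = 1.609 A

Final answer: 1.609 A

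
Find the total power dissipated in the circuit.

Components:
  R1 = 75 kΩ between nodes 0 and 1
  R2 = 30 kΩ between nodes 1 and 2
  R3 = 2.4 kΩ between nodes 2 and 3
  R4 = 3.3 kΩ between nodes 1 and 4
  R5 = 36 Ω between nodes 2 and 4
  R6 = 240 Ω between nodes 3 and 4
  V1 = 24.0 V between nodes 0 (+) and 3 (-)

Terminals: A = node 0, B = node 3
Nodal analysis, taking node 3 as the 0 V reference.
Source V1 fixes V_0 = 24 V.
KCL at each unknown node (sum of currents leaving = 0; resistances in Ω):
  Node 1: (V_1 - 24)/75000 + (V_1 - V_2)/30000 + (V_1 - V_4)/3300 = 0
  Node 2: (V_2 - V_1)/30000 + (V_2 - 0)/2400 + (V_2 - V_4)/36 = 0
  Node 4: (V_4 - V_1)/3300 + (V_4 - V_2)/36 + (V_4 - 0)/240 = 0
Collecting terms (coefficients in siemens):
  0.0003497·V_1 - 0.00003333·V_2 - 0.000303·V_4 = 0.00032
  0.02823·V_2 - 0.00003333·V_1 - 0.02778·V_4 = 0
  0.03225·V_4 - 0.000303·V_1 - 0.02778·V_2 = 0
Solving these 3 simultaneous equations (Gaussian elimination) gives:
  V_1 = 0.9795 V, V_2 = 0.06705 V, V_4 = 0.06696 V
Power in each resistor, P = (ΔV)²/R:
  P_R1 = (24 - 0.9795)²/75000 = 0.007066 W
  P_R2 = (0.9795 - 0.06705)²/30000 = 0.00002775 W
  P_R3 = (0.06705 - 0)²/2400 = 0.000001873 W
  P_R4 = (0.9795 - 0.06696)²/3300 = 0.0002523 W
  P_R5 = (0.06705 - 0.06696)²/36 = 0.0000000002209 W
  P_R6 = (0 - 0.06696)²/240 = 0.00001868 W
P_total = P_R1 + P_R2 + P_R3 + P_R4 + P_R5 + P_R6 = 0.007367 W

Final answer: 0.007367 W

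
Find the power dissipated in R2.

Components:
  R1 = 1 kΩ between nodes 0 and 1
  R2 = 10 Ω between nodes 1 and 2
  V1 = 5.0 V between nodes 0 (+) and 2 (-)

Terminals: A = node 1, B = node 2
Nodal analysis, taking node 2 as the 0 V reference.
Source V1 fixes V_0 = 5 V.
KCL at each unknown node (sum of currents leaving = 0; resistances in Ω):
  Node 1: (V_1 - 5)/1000 + (V_1 - 0)/10 = 0
Collecting terms: 0.101 × V_1 = 0.005  =>  V_1 = 0.0495 V
I_R2 = (V_1 - V_2)/R2 = (0.0495 - 0)/10 = 0.00495 A
P_R2 = I_R2² × R2 = (0.00495)² × 10 = 0.0002451 W

Final answer: 0.0002451 W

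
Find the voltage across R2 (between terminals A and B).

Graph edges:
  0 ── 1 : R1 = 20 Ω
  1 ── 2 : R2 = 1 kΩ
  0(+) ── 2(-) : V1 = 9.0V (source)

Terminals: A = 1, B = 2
R1 and R2 are in series across V1 (node 0 → node 1 → node 2), and the output A–B is taken across R2, so this is a voltage divider.
Series current: I = V1/(R1 + R2) = 9/(20 + 1000) = 9/1020 = 0.008824 A
V_R2 = I × R2 = V1 × R2/(R1 + R2) = 9 × 1000/1020 = 8.824 V

Final answer: 8.824 V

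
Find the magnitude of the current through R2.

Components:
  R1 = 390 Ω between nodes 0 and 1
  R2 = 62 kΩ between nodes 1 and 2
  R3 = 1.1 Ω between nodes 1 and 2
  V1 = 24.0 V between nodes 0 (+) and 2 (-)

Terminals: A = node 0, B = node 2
Nodal analysis, taking node 2 as the 0 V reference.
Source V1 fixes V_0 = 24 V.
KCL at each unknown node (sum of currents leaving = 0; resistances in Ω):
  Node 1: (V_1 - 24)/390 + (V_1 - 0)/62000 + (V_1 - 0)/1.1 = 0
Collecting terms: 0.9117 × V_1 = 0.06154  =>  V_1 = 0.0675 V
I_R2 = (V_1 - V_2)/R2 = (0.0675 - 0)/62000 = 0.000001089 A
|I_R2| = 0.000001089 A

Final answer: |I_R2| = 1.089e-06 A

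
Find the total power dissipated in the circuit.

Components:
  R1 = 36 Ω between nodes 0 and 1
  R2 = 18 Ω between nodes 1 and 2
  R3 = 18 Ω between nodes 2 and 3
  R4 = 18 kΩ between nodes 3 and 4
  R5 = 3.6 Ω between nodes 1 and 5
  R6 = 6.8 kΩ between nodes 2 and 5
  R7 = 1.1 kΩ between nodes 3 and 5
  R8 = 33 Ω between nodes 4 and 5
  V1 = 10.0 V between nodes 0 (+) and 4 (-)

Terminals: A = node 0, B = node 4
Nodal analysis, taking node 4 as the 0 V reference.
Source V1 fixes V_0 = 10 V.
KCL at each unknown node (sum of currents leaving = 0; resistances in Ω):
  Node 1: (V_1 - 10)/36 + (V_1 - V_2)/18 + (V_1 - V_5)/3.6 = 0
  Node 2: (V_2 - V_1)/18 + (V_2 - V_3)/18 + (V_2 - V_5)/6800 = 0
  Node 3: (V_3 - V_2)/18 + (V_3 - 0)/18000 + (V_3 - V_5)/1100 = 0
  Node 5: (V_5 - V_1)/3.6 + (V_5 - V_2)/6800 + (V_5 - V_3)/1100 + (V_5 - 0)/33 = 0
Collecting terms (coefficients in siemens):
  0.3611·V_1 - 0.05556·V_2 - 0.2778·V_5 = 0.2778
  0.1113·V_2 - 0.05556·V_1 - 0.05556·V_3 - 0.0001471·V_5 = 0
  0.05652·V_3 - 0.05556·V_2 - 0.0009091·V_5 = 0
  0.3091·V_5 - 0.2778·V_1 - 0.0001471·V_2 - 0.0009091·V_3 = 0
Solving these 4 simultaneous equations (Gaussian elimination) gives:
  V_1 = 5.035 V, V_2 = 5.021 V, V_3 = 5.009 V, V_5 = 4.542 V
Power in each resistor, P = (ΔV)²/R:
  P_R1 = (10 - 5.035)²/36 = 0.6846 W
  P_R2 = (5.035 - 5.021)²/18 = 0.00001077 W
  P_R3 = (5.021 - 5.009)²/18 = 0.000008893 W
  P_R4 = (5.009 - 0)²/18000 = 0.001394 W
  P_R5 = (5.035 - 4.542)²/3.6 = 0.0677 W
  P_R6 = (5.021 - 4.542)²/6800 = 0.00003385 W
  P_R7 = (5.009 - 4.542)²/1100 = 0.0001983 W
  P_R8 = (0 - 4.542)²/33 = 0.6251 W
P_total = P_R1 + P_R2 + P_R3 + P_R4 + P_R5 + P_R6 + P_R7 + P_R8 = 1.379 W

Final answer: 1.379 W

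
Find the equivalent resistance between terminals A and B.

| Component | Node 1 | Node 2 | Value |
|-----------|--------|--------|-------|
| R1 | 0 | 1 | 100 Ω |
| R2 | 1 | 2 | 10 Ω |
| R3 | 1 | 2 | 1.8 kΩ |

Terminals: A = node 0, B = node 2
Reduce the network between node 0 (A) and node 2 (B) by series/parallel combination:
  Rp1 = R2 ‖ R3 (parallel, both between nodes 1 and 2) = 1/(1/10 + 1/1800) = 9.945 Ω
  Rs1 = R1 + Rp1 (series, joined only at node 1) = 100 + 9.945 = 109.9 Ω
R_eq = 109.9 Ω

Final answer: 109.9 Ω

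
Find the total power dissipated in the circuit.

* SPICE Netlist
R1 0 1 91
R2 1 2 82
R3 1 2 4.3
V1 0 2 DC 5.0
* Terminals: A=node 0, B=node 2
Nodal analysis, taking node 2 as the 0 V reference.
Source V1 fixes V_0 = 5 V.
KCL at each unknown node (sum of currents leaving = 0; resistances in Ω):
  Node 1: (V_1 - 5)/91 + (V_1 - 0)/82 + (V_1 - 0)/4.3 = 0
Collecting terms: 0.2557 × V_1 = 0.05495  =>  V_1 = 0.2148 V
Power in each resistor, P = (ΔV)²/R:
  P_R1 = (5 - 0.2148)²/91 = 0.2516 W
  P_R2 = (0.2148 - 0)²/82 = 0.0005629 W
  P_R3 = (0.2148 - 0)²/4.3 = 0.01073 W
P_total = P_R1 + P_R2 + P_R3 = 0.2629 W

Final answer: 0.2629 W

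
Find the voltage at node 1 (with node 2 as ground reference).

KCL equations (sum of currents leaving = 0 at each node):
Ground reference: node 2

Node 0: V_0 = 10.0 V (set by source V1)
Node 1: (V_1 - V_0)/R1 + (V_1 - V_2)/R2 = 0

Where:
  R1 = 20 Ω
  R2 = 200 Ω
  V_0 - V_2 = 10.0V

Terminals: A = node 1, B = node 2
Nodal analysis, taking node 2 as the 0 V reference.
Source V1 fixes V_0 = 10 V.
KCL at each unknown node (sum of currents leaving = 0; resistances in Ω):
  Node 1: (V_1 - 10)/20 + (V_1 - 0)/200 = 0
Collecting terms: 0.055 × V_1 = 0.5  =>  V_1 = 9.091 V
The requested potential is V_1 = 9.091 V.

Final answer: V_1 = 9.091 V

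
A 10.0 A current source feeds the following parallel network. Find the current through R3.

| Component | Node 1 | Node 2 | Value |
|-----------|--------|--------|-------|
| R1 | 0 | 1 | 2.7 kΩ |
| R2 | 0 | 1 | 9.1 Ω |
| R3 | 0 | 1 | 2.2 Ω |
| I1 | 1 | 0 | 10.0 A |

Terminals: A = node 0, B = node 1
All resistors sit directly between nodes 0 and 1, so they are in parallel and share one voltage V; the full source current 10 A splits among them.
1/R_par = 1/2700 + 1/9.1 + 1/2.2 = 0.5648 S  =>  R_par = 1.771 Ω
V = I × R_par = 10 × 1.771 = 17.71 V
I_R3 = V/R3 = 17.71/2.2 = 8.048 A

Final answer: 8.048 A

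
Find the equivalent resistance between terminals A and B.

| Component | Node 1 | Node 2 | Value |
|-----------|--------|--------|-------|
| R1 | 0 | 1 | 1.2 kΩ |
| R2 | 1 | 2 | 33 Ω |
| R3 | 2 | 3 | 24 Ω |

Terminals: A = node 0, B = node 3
Reduce the network between node 0 (A) and node 3 (B) by series/parallel combination:
  Rs1 = R1 + R2 (series, joined only at node 1) = 1200 + 33 = 1233 Ω
  Rs2 = R3 + Rs1 (series, joined only at node 2) = 24 + 1233 = 1257 Ω
R_eq = 1.257 kΩ

Final answer: 1.257 kΩ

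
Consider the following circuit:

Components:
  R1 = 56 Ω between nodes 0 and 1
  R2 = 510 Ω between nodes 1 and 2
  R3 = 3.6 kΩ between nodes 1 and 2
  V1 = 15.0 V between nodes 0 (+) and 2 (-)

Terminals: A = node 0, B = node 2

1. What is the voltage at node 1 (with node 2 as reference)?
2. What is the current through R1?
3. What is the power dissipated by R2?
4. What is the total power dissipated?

Nodal analysis, taking node 2 as the 0 V reference.
Source V1 fixes V_0 = 15 V.
KCL at each unknown node (sum of currents leaving = 0; resistances in Ω):
  Node 1: (V_1 - 15)/56 + (V_1 - 0)/510 + (V_1 - 0)/3600 = 0
Collecting terms: 0.0201 × V_1 = 0.2679  =>  V_1 = 13.33 V
Part 1:
  Read off the nodal solution: V_1 = 13.33 V
Part 2:
  I_R1 = (V_0 - V_1)/R1 = (15 - 13.33)/56 = 0.02984 A
  Magnitude: I_R1 = 0.02984 A
Part 3:
  I_R2 = (V_1 - V_2)/R2 = (13.33 - 0)/510 = 0.02614 A
  P_R2 = I_R2² × R2 = (0.02614)² × 510 = 0.3484 W
Part 4:
  Power in each resistor, P = (ΔV)²/R:
    P_R1 = (15 - 13.33)²/56 = 0.04986 W
    P_R2 = (13.33 - 0)²/510 = 0.3484 W
    P_R3 = (13.33 - 0)²/3600 = 0.04935 W
  P_total = P_R1 + P_R2 + P_R3 = 0.4476 W

Final answers:
1. V_1 = 13.33 V
2. I_R1 = 0.02984 A
3. P_R2 = 0.3484 W
4. P_total = 0.4476 W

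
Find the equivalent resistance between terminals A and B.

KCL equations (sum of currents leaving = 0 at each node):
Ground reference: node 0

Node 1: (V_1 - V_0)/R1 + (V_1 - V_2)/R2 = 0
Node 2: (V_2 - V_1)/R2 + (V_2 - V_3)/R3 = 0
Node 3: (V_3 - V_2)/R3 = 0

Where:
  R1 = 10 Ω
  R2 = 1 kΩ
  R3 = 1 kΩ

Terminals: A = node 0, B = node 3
Reduce the network between node 0 (A) and node 3 (B) by series/parallel combination:
  Rs1 = R1 + R2 (series, joined only at node 1) = 10 + 1000 = 1010 Ω
  Rs2 = R3 + Rs1 (series, joined only at node 2) = 1000 + 1010 = 2010 Ω
R_eq = 2.01 kΩ

Final answer: 2.01 kΩ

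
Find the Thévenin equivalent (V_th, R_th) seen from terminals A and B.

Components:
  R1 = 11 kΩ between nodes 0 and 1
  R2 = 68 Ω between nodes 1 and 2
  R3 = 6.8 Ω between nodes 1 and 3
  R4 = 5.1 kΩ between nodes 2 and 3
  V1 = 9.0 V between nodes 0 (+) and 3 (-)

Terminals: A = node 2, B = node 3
Step 1 — V_th is the open-circuit voltage V_A - V_B (nothing connected across the terminals).
Nodal analysis, taking node 3 as the 0 V reference.
Source V1 fixes V_0 = 9 V.
KCL at each unknown node (sum of currents leaving = 0; resistances in Ω):
  Node 1: (V_1 - 9)/11000 + (V_1 - V_2)/68 + (V_1 - 0)/6.8 = 0
  Node 2: (V_2 - V_1)/68 + (V_2 - 0)/5100 = 0
Collecting terms (coefficients in siemens):
  0.1619·V_1 - 0.01471·V_2 = 0.0008182
  0.0149·V_2 - 0.01471·V_1 = 0
Determinant D = (0.1619)(0.0149) - (-0.01471)(-0.01471) = 0.002196
V_1 = [(0.0008182)(0.0149) - (-0.01471)(0)]/D = 0.005553 V
V_2 = [(0.1619)(0) - (0.0008182)(-0.01471)]/D = 0.00548 V
V_th = V_2 - V_3 = 0.00548 - 0 = 0.00548 V
Step 2 — R_th: zero the source — replace V1 by a short circuit (node 3 merges into node 0) — and find the resistance seen between A (node 2) and B (node 0).
Reduce the network between node 2 (A) and node 0 (B) by series/parallel combination:
  Rp1 = R1 ‖ R3 (parallel, both between nodes 0 and 1) = 1/(1/11000 + 1/6.8) = 6.796 Ω
  Rs1 = R2 + Rp1 (series, joined only at node 1) = 68 + 6.796 = 74.8 Ω
  Rp2 = R4 ‖ Rs1 (parallel, both between nodes 0 and 2) = 1/(1/5100 + 1/74.8) = 73.71 Ω
R_th = 73.71 Ω

Final answer: V_th = 0.00548 V, R_th = 73.71 Ω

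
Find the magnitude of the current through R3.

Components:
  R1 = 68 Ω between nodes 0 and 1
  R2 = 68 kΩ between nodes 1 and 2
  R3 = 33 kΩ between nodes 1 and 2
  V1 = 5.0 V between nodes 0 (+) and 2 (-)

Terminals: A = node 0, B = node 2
Nodal analysis, taking node 2 as the 0 V reference.
Source V1 fixes V_0 = 5 V.
KCL at each unknown node (sum of currents leaving = 0; resistances in Ω):
  Node 1: (V_1 - 5)/68 + (V_1 - 0)/68000 + (V_1 - 0)/33000 = 0
Collecting terms: 0.01475 × V_1 = 0.07353  =>  V_1 = 4.985 V
I_R3 = (V_1 - V_2)/R3 = (4.985 - 0)/33000 = 0.0001511 A
|I_R3| = 0.0001511 A

Final answer: |I_R3| = 0.0001511 A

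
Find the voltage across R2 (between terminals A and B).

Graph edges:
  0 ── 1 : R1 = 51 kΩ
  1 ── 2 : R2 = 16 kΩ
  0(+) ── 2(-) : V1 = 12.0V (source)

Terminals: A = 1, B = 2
R1 and R2 are in series across V1 (node 0 → node 1 → node 2), and the output A–B is taken across R2, so this is a voltage divider.
Series current: I = V1/(R1 + R2) = 12/(51000 + 16000) = 12/67000 = 0.0001791 A
V_R2 = I × R2 = V1 × R2/(R1 + R2) = 12 × 16000/67000 = 2.866 V

Final answer: 2.866 V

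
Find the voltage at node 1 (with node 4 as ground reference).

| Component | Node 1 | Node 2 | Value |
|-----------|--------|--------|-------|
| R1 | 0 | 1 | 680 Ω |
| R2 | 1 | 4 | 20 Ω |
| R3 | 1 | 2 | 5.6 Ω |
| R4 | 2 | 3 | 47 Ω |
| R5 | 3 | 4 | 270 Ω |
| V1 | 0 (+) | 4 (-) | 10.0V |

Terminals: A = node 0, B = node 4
Nodal analysis, taking node 4 as the 0 V reference.
Source V1 fixes V_0 = 10 V.
KCL at each unknown node (sum of currents leaving = 0; resistances in Ω):
  Node 1: (V_1 - 10)/680 + (V_1 - 0)/20 + (V_1 - V_2)/5.6 = 0
  Node 2: (V_2 - V_1)/5.6 + (V_2 - V_3)/47 = 0
  Node 3: (V_3 - V_2)/47 + (V_3 - 0)/270 = 0
Collecting terms (coefficients in siemens):
  0.23·V_1 - 0.1786·V_2 = 0.01471
  0.1998·V_2 - 0.1786·V_1 - 0.02128·V_3 = 0
  0.02498·V_3 - 0.02128·V_2 = 0
Solving these 3 simultaneous equations (Gaussian elimination) gives:
  V_1 = 0.2695 V, V_2 = 0.2648 V, V_3 = 0.2255 V
The requested potential is V_1 = 0.2695 V.

Final answer: V_1 = 0.2695 V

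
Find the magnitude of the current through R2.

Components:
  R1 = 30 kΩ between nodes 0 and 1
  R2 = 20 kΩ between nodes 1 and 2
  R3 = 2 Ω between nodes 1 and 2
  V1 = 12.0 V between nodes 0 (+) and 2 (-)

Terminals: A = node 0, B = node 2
Nodal analysis, taking node 2 as the 0 V reference.
Source V1 fixes V_0 = 12 V.
KCL at each unknown node (sum of currents leaving = 0; resistances in Ω):
  Node 1: (V_1 - 12)/30000 + (V_1 - 0)/20000 + (V_1 - 0)/2 = 0
Collecting terms: 0.5001 × V_1 = 0.0004  =>  V_1 = 0.0007999 V
I_R2 = (V_1 - V_2)/R2 = (0.0007999 - 0)/20000 = 0.00000003999 A
|I_R2| = 0.00000003999 A

Final answer: |I_R2| = 3.999e-08 A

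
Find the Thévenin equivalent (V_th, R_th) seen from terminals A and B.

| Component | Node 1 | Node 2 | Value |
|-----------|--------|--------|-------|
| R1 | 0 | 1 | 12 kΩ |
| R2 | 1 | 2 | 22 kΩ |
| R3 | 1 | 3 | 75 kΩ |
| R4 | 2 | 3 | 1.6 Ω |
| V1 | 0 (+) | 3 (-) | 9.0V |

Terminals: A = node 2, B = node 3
Step 1 — V_th is the open-circuit voltage V_A - V_B (nothing connected across the terminals).
Nodal analysis, taking node 3 as the 0 V reference.
Source V1 fixes V_0 = 9 V.
KCL at each unknown node (sum of currents leaving = 0; resistances in Ω):
  Node 1: (V_1 - 9)/12000 + (V_1 - V_2)/22000 + (V_1 - 0)/75000 = 0
  Node 2: (V_2 - V_1)/22000 + (V_2 - 0)/1.6 = 0
Collecting terms (coefficients in siemens):
  0.0001421·V_1 - 0.00004545·V_2 = 0.00075
  0.625·V_2 - 0.00004545·V_1 = 0
Determinant D = (0.0001421)(0.625) - (-0.00004545)(-0.00004545) = 0.00008883
V_1 = [(0.00075)(0.625) - (-0.00004545)(0)]/D = 5.277 V
V_2 = [(0.0001421)(0) - (0.00075)(-0.00004545)]/D = 0.0003838 V
V_th = V_2 - V_3 = 0.0003838 - 0 = 0.0003838 V
Step 2 — R_th: zero the source — replace V1 by a short circuit (node 3 merges into node 0) — and find the resistance seen between A (node 2) and B (node 0).
Reduce the network between node 2 (A) and node 0 (B) by series/parallel combination:
  Rp1 = R1 ‖ R3 (parallel, both between nodes 0 and 1) = 1/(1/12000 + 1/75000) = 10340 Ω
  Rs1 = R2 + Rp1 (series, joined only at node 1) = 22000 + 10340 = 32340 Ω
  Rp2 = R4 ‖ Rs1 (parallel, both between nodes 0 and 2) = 1/(1/1.6 + 1/32340) = 1.6 Ω
R_th = 1.6 Ω

Final answer: V_th = 0.0003838 V, R_th = 1.6 Ω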